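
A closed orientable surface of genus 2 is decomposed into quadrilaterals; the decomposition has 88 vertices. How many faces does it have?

χ = 2 − 2·2 = -2, and every face is a square so 4F = 2E.
V − E + F = -2 with E = 4F/2 gives 88 − (4/2 − 1)·F = -2, so F = 90 and E = 180.

90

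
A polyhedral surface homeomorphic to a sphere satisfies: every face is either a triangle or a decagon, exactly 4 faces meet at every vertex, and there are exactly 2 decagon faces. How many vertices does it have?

20

Let x be the number of triangles; then F = 2 + x.
Edge–face incidences: 2E = 10·2 + 3·x = 20 + 3x.
Every vertex has degree 4, so 4V = 2E.
Euler: V − E + F = 2 ⇒ (2E)/4 − E + (2 + x) = 2.
Multiply by 8: 2·(2E) − 4·(2E) + 8·(2 + x) = 16, i.e. 16 + 8x − 2·(20 + 3x) = 16.
Collecting terms: 2x − 24 = 16, so 2x = 40, so x = 20.
Then 2E = 20 + 3·20 = 80, so E = 40, V = 2E/4 = 20, F = 2 + 20 = 22.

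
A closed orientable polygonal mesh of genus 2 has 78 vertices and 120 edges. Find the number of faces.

40

For a closed orientable surface of genus 2, χ = 2 − 2·2 = -2.
F = -2 − V + E = -2 − 78 + 120 = 40.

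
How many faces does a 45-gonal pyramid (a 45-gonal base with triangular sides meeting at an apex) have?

A pyramid on an n-gon base has one n-gon and n triangles: V = 45 + 1 = 46, E = 2·45 = 90, F = 45 + 1 = 46.

46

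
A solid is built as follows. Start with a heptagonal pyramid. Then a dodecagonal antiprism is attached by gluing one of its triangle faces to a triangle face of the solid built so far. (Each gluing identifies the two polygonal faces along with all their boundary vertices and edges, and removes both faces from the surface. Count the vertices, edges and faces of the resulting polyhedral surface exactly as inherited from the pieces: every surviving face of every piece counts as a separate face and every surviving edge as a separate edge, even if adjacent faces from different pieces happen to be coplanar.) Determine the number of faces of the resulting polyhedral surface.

32

A heptagonal pyramid: V=8, E=14, F=8.
Attach a dodecagonal antiprism (V=24, E=48, F=26) along a 3-gon: merge 3 vertices and 3 edges, delete both glued faces → V=29, E=59, F=32.
Check: V − E + F = 29 − 59 + 32 = 2.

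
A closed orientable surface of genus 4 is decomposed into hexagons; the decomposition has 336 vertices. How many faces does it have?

χ = 2 − 2·4 = -6, and every face is a hexagon so 6F = 2E.
V − E + F = -6 with E = 6F/2 gives 336 − (6/2 − 1)·F = -6, so F = 171 and E = 513.

171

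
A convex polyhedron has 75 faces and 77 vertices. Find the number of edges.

Here V − E + F = 2.
E = V + F − (2) = 77 + 75 − (2) = 150.

150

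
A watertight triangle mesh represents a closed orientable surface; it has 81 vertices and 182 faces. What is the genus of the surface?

6

Every face is a triangle, so 2E = 3·182 = 546, giving E = 273.
χ = V − E + F = 81 − 273 + 182 = -10.
For a closed orientable surface χ = 2 − 2g, so g = (2 − (-10))/2 = 6.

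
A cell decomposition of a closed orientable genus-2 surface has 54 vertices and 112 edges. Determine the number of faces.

56

For a closed orientable surface of genus 2, χ = 2 − 2·2 = -2.
F = -2 − V + E = -2 − 54 + 112 = 56.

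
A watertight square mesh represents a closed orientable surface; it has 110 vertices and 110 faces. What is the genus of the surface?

1

Every face is a square, so 2E = 4·110 = 440, giving E = 220.
χ = V − E + F = 110 − 220 + 110 = 0.
For a closed orientable surface χ = 2 − 2g, so g = (2 − (0))/2 = 1.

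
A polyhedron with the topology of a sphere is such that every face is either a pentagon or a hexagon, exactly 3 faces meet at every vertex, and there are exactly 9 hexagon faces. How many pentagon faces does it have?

12

Let x be the number of pentagons; then F = 9 + x.
Edge–face incidences: 2E = 6·9 + 5·x = 54 + 5x.
Every vertex has degree 3, so 3V = 2E.
Euler: V − E + F = 2 ⇒ (2E)/3 − E + (9 + x) = 2.
Multiply by 6: 2·(2E) − 3·(2E) + 6·(9 + x) = 12, i.e. 54 + 6x − (54 + 5x) = 12.
Collecting terms: x = 12.
Then 2E = 54 + 5·12 = 114, so E = 57, V = 2E/3 = 38, F = 9 + 12 = 21.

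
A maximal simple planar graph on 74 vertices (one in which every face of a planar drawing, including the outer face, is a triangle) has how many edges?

216

In a plane triangulation 3F = 2E and V − E + F = 2, so E = 3V − 6 = 3·74 − 6 = 216.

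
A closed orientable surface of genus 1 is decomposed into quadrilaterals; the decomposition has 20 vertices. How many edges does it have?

χ = 2 − 2·1 = 0, and every face is a square so 4F = 2E.
V − E + F = 0 with E = 4F/2 gives 20 − (4/2 − 1)·F = 0, so F = 20 and E = 40.

40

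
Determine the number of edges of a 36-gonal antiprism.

An antiprism on an n-gon has two n-gon caps and 2n triangles: V = 2·36 = 72, E = 4·36 = 144, F = 2·36 + 2 = 74.

144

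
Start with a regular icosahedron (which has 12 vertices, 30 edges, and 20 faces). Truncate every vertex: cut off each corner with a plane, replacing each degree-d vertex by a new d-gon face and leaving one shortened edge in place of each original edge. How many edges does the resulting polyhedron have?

Truncation replaces each original edge-end by a new vertex, so V′ = 2E = 60.
Each original edge survives, and each old vertex of degree d contributes d new edges; summing degrees gives Σd = 2E, so E′ = E + 2E = 3E = 90.
Each original face survives and each original vertex becomes one new face: F′ = F + V = 32.

90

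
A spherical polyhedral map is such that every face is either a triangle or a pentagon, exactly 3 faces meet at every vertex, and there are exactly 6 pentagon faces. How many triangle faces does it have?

2

Let x be the number of triangles; then F = 6 + x.
Edge–face incidences: 2E = 5·6 + 3·x = 30 + 3x.
Every vertex has degree 3, so 3V = 2E.
Euler: V − E + F = 2 ⇒ (2E)/3 − E + (6 + x) = 2.
Multiply by 6: 2·(2E) − 3·(2E) + 6·(6 + x) = 12, i.e. 36 + 6x − (30 + 3x) = 12.
Collecting terms: 3x + 6 = 12, so 3x = 6, so x = 2.
Then 2E = 30 + 3·2 = 36, so E = 18, V = 2E/3 = 12, F = 6 + 2 = 8.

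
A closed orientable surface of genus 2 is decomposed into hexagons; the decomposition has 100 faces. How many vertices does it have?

χ = 2 − 2·2 = -2, and every face is a hexagon so 6F = 2E.
E = 6·100/2 = 300. Then V = -2 + E − F = -2 + 300 − 100 = 198.

198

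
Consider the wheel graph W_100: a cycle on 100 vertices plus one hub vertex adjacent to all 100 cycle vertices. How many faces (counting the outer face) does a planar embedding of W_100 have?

101

W_100 has V = 100 + 1 = 101 vertices and E = 2·100 = 200 edges.
By Euler's formula F = 2 − V + E = 2 − 101 + 200 = 101.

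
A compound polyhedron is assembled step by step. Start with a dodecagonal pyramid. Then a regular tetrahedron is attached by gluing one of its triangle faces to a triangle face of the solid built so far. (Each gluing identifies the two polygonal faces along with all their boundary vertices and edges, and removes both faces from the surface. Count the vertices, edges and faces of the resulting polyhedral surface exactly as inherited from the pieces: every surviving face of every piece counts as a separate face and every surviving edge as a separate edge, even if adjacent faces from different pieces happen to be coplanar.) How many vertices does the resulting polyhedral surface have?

A dodecagonal pyramid: V=13, E=24, F=13.
Attach a regular tetrahedron (V=4, E=6, F=4) along a 3-gon: merge 3 vertices and 3 edges, delete both glued faces → V=14, E=27, F=15.
Check: V − E + F = 14 − 27 + 15 = 2.

14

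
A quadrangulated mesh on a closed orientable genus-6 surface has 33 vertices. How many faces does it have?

43

χ = 2 − 2·6 = -10, and every face is a square so 4F = 2E.
V − E + F = -10 with E = 4F/2 gives 33 − (4/2 − 1)·F = -10, so F = 43 and E = 86.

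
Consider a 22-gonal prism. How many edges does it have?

A prism on an n-gon has two n-gon bases and n rectangular sides: V = 2·22 = 44, E = 3·22 = 66, F = 22 + 2 = 24.

66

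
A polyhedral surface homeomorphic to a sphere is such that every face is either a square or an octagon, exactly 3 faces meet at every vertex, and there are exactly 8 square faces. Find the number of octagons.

2

Let x be the number of octagons; then F = 8 + x.
Edge–face incidences: 2E = 4·8 + 8·x = 32 + 8x.
Every vertex has degree 3, so 3V = 2E.
Euler: V − E + F = 2 ⇒ (2E)/3 − E + (8 + x) = 2.
Multiply by 6: 2·(2E) − 3·(2E) + 6·(8 + x) = 12, i.e. 48 + 6x − (32 + 8x) = 12.
Collecting terms: −2x + 16 = 12, so −2x = −4, so x = 2.
Then 2E = 32 + 8·2 = 48, so E = 24, V = 2E/3 = 16, F = 8 + 2 = 10.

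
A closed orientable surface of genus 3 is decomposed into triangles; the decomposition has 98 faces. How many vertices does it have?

χ = 2 − 2·3 = -4, and every face is a triangle so 3F = 2E.
E = 3·98/2 = 147. Then V = -4 + E − F = -4 + 147 − 98 = 45.

45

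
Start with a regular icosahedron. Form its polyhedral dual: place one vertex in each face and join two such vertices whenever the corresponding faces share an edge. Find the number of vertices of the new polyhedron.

20

The base solid has V = 12, E = 30, F = 20.
The dual swaps V and F and preserves E: V′ = F = 20, E′ = E = 30, F′ = V = 12.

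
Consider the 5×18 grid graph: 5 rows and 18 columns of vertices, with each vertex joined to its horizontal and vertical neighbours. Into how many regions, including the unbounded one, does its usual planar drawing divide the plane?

The grid has V = 5·18 = 90 vertices and E = 5·17 + 18·4 = 157 edges.
F = 2 − V + E = 2 − 90 + 157 = 69.

69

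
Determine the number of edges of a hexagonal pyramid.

12

A pyramid on an n-gon base has one n-gon and n triangles: V = 6 + 1 = 7, E = 2·6 = 12, F = 6 + 1 = 7.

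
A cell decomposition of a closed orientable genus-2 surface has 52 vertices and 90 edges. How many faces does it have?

36

For a closed orientable surface of genus 2, χ = 2 − 2·2 = -2.
F = -2 − V + E = -2 − 52 + 90 = 36.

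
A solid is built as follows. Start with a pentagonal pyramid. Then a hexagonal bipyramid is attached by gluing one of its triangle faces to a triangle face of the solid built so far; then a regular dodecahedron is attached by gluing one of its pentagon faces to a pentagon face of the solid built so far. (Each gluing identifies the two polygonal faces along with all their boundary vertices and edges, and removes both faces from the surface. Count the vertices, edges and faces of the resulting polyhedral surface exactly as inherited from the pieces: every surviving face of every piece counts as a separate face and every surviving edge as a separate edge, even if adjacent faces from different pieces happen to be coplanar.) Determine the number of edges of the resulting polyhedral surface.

50

A pentagonal pyramid: V=6, E=10, F=6.
Attach a hexagonal bipyramid (V=8, E=18, F=12) along a 3-gon: merge 3 vertices and 3 edges, delete both glued faces → V=11, E=25, F=16.
Attach a regular dodecahedron (V=20, E=30, F=12) along a 5-gon: merge 5 vertices and 5 edges, delete both glued faces → V=26, E=50, F=26.
Check: V − E + F = 26 − 50 + 26 = 2.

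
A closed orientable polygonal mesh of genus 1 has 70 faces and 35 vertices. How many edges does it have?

105

For a closed orientable surface of genus 1, χ = 2 − 2·1 = 0.
E = V + F − (0) = 35 + 70 − (0) = 105.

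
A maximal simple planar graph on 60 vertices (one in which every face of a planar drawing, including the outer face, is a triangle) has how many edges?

174

In a plane triangulation 3F = 2E and V − E + F = 2, so E = 3V − 6 = 3·60 − 6 = 174.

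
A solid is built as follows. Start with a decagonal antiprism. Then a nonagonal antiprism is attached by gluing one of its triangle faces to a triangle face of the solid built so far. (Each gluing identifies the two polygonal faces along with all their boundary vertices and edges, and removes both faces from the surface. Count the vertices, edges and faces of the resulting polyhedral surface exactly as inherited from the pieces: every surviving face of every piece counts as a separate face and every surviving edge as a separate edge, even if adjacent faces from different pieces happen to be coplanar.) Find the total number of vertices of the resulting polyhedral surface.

35

A decagonal antiprism: V=20, E=40, F=22.
Attach a nonagonal antiprism (V=18, E=36, F=20) along a 3-gon: merge 3 vertices and 3 edges, delete both glued faces → V=35, E=73, F=40.
Check: V − E + F = 35 − 73 + 40 = 2.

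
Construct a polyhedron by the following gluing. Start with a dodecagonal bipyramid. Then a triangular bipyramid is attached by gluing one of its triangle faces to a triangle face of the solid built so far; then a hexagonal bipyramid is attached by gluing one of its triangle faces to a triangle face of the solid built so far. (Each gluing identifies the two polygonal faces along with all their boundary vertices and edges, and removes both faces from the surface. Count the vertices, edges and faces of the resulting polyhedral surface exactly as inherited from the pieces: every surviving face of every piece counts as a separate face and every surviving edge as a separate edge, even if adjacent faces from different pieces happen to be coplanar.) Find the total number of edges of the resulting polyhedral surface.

A dodecagonal bipyramid: V=14, E=36, F=24.
Attach a triangular bipyramid (V=5, E=9, F=6) along a 3-gon: merge 3 vertices and 3 edges, delete both glued faces → V=16, E=42, F=28.
Attach a hexagonal bipyramid (V=8, E=18, F=12) along a 3-gon: merge 3 vertices and 3 edges, delete both glued faces → V=21, E=57, F=38.
Check: V − E + F = 21 − 57 + 38 = 2.

57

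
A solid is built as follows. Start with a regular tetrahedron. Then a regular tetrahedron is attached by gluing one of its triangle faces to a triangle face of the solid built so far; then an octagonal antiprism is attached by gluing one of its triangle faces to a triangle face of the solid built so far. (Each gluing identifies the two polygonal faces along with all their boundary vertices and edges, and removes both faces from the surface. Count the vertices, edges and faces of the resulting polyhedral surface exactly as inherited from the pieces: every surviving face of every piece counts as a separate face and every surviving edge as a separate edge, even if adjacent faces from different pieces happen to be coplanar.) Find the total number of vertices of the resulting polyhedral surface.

18

A regular tetrahedron: V=4, E=6, F=4.
Attach a regular tetrahedron (V=4, E=6, F=4) along a 3-gon: merge 3 vertices and 3 edges, delete both glued faces → V=5, E=9, F=6.
Attach an octagonal antiprism (V=16, E=32, F=18) along a 3-gon: merge 3 vertices and 3 edges, delete both glued faces → V=18, E=38, F=22.
Check: V − E + F = 18 − 38 + 22 = 2.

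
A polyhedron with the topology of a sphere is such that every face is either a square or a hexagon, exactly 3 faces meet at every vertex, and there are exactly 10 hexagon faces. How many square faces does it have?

Let x be the number of squares; then F = 10 + x.
Edge–face incidences: 2E = 6·10 + 4·x = 60 + 4x.
Every vertex has degree 3, so 3V = 2E.
Euler: V − E + F = 2 ⇒ (2E)/3 − E + (10 + x) = 2.
Multiply by 6: 2·(2E) − 3·(2E) + 6·(10 + x) = 12, i.e. 60 + 6x − (60 + 4x) = 12.
Collecting terms: 2x = 12, so x = 6.
Then 2E = 60 + 4·6 = 84, so E = 42, V = 2E/3 = 28, F = 10 + 6 = 16.

6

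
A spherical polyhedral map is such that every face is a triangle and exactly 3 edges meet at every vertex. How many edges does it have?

6

Each face has 3 edges and each edge borders two faces, so 2E = 3F.
Each vertex has degree 3, so 3V = 2E and hence V = 3F/3.
Euler: V − E + F = 2 ⇒ (3F/3) − (3F/2) + F = 2.
Multiply by 6: (6 − 9 + 6)F = 12, i.e. 3F = 12.
So F = 4, E = 3·4/2 = 6, V = 3·4/3 = 4.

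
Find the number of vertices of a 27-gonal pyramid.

A pyramid on an n-gon base has one n-gon and n triangles: V = 27 + 1 = 28, E = 2·27 = 54, F = 27 + 1 = 28.

28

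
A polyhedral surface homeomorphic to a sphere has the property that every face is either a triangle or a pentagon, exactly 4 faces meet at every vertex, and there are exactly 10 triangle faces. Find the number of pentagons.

Let x be the number of pentagons; then F = 10 + x.
Edge–face incidences: 2E = 3·10 + 5·x = 30 + 5x.
Every vertex has degree 4, so 4V = 2E.
Euler: V − E + F = 2 ⇒ (2E)/4 − E + (10 + x) = 2.
Multiply by 8: 2·(2E) − 4·(2E) + 8·(10 + x) = 16, i.e. 80 + 8x − 2·(30 + 5x) = 16.
Collecting terms: −2x + 20 = 16, so −2x = −4, so x = 2.
Then 2E = 30 + 5·2 = 40, so E = 20, V = 2E/4 = 10, F = 10 + 2 = 12.

2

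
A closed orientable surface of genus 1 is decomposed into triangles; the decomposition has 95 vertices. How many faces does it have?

190

χ = 2 − 2·1 = 0, and every face is a triangle so 3F = 2E.
V − E + F = 0 with E = 3F/2 gives 95 − (3/2 − 1)·F = 0, so F = 190 and E = 285.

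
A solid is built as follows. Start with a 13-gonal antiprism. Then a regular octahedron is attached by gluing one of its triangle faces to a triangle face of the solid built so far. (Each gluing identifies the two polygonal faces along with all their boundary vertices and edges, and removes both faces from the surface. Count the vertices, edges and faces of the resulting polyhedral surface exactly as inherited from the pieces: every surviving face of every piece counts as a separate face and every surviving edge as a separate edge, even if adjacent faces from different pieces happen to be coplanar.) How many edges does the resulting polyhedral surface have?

61

A 13-gonal antiprism: V=26, E=52, F=28.
Attach a regular octahedron (V=6, E=12, F=8) along a 3-gon: merge 3 vertices and 3 edges, delete both glued faces → V=29, E=61, F=34.
Check: V − E + F = 29 − 61 + 34 = 2.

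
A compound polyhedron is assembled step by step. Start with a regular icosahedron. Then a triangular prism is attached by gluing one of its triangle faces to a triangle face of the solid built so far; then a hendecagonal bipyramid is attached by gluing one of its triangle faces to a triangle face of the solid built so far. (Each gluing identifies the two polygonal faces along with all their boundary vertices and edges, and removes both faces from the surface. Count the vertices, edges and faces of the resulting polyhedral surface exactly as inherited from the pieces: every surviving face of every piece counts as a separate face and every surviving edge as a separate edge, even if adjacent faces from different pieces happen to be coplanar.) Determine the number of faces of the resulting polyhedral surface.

A regular icosahedron: V=12, E=30, F=20.
Attach a triangular prism (V=6, E=9, F=5) along a 3-gon: merge 3 vertices and 3 edges, delete both glued faces → V=15, E=36, F=23.
Attach a hendecagonal bipyramid (V=13, E=33, F=22) along a 3-gon: merge 3 vertices and 3 edges, delete both glued faces → V=25, E=66, F=43.
Check: V − E + F = 25 − 66 + 43 = 2.

43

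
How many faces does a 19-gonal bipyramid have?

38

A bipyramid over an n-gon has 2n triangular faces and n + 2 vertices: V = 19 + 2 = 21, E = 3·19 = 57, F = 2·19 = 38.
Check: V − E + F = 21 − 57 + 38 = 2.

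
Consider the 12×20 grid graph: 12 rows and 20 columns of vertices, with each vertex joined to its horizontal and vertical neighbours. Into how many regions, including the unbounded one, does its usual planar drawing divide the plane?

210

The grid has V = 12·20 = 240 vertices and E = 12·19 + 20·11 = 448 edges.
F = 2 − V + E = 2 − 240 + 448 = 210.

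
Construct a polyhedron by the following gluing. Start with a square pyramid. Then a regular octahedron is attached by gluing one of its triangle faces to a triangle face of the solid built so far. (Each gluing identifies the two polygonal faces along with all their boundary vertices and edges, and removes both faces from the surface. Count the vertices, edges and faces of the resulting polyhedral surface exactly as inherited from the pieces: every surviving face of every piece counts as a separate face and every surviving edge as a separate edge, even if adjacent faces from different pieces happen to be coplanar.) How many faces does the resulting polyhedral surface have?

11

A square pyramid: V=5, E=8, F=5.
Attach a regular octahedron (V=6, E=12, F=8) along a 3-gon: merge 3 vertices and 3 edges, delete both glued faces → V=8, E=17, F=11.
Check: V − E + F = 8 − 17 + 11 = 2.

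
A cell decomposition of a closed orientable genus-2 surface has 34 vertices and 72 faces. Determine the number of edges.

108

For a closed orientable surface of genus 2, χ = 2 − 2·2 = -2.
E = V + F − (-2) = 34 + 72 − (-2) = 108.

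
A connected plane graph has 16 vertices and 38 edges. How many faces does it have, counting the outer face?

Euler's formula for a connected plane graph: V − E + F = 2, so F = 2 − 16 + 38 = 24.

24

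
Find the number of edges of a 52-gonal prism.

A prism on an n-gon has two n-gon bases and n rectangular sides: V = 2·52 = 104, E = 3·52 = 156, F = 52 + 2 = 54.

156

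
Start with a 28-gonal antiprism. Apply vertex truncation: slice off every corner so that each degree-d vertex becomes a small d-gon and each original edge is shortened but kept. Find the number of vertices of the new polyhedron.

224

The base solid has V = 56, E = 112, F = 58.
Truncation replaces each original edge-end by a new vertex, so V′ = 2E = 224.
Each original edge survives, and each old vertex of degree d contributes d new edges; summing degrees gives Σd = 2E, so E′ = E + 2E = 3E = 336.
Each original face survives and each original vertex becomes one new face: F′ = F + V = 114.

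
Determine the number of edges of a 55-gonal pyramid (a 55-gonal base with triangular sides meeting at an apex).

A pyramid on an n-gon base has one n-gon and n triangles: V = 55 + 1 = 56, E = 2·55 = 110, F = 55 + 1 = 56.

110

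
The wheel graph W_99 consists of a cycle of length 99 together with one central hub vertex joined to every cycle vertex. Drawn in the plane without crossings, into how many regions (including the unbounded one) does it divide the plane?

W_99 has V = 99 + 1 = 100 vertices and E = 2·99 = 198 edges.
By Euler's formula F = 2 − V + E = 2 − 100 + 198 = 100.

100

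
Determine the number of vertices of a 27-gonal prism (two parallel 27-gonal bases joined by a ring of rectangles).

54

A prism on an n-gon has two n-gon bases and n rectangular sides: V = 2·27 = 54, E = 3·27 = 81, F = 27 + 2 = 29.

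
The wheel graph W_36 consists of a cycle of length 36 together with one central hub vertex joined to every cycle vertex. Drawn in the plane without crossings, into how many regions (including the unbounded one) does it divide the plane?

37

W_36 has V = 36 + 1 = 37 vertices and E = 2·36 = 72 edges.
By Euler's formula F = 2 − V + E = 2 − 37 + 72 = 37.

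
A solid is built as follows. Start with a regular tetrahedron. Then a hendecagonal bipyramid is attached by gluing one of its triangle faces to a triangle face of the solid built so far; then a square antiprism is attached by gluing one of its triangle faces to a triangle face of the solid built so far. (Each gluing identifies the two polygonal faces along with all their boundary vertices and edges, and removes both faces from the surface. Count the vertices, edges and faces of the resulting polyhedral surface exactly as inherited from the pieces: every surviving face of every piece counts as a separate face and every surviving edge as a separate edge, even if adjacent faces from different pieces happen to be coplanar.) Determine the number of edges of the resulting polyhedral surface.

49

A regular tetrahedron: V=4, E=6, F=4.
Attach a hendecagonal bipyramid (V=13, E=33, F=22) along a 3-gon: merge 3 vertices and 3 edges, delete both glued faces → V=14, E=36, F=24.
Attach a square antiprism (V=8, E=16, F=10) along a 3-gon: merge 3 vertices and 3 edges, delete both glued faces → V=19, E=49, F=32.
Check: V − E + F = 19 − 49 + 32 = 2.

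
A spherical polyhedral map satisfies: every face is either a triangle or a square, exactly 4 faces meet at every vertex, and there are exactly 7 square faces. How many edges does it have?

Let x be the number of triangles; then F = 7 + x.
Edge–face incidences: 2E = 4·7 + 3·x = 28 + 3x.
Every vertex has degree 4, so 4V = 2E.
Euler: V − E + F = 2 ⇒ (2E)/4 − E + (7 + x) = 2.
Multiply by 8: 2·(2E) − 4·(2E) + 8·(7 + x) = 16, i.e. 56 + 8x − 2·(28 + 3x) = 16.
Collecting terms: 2x = 16, so x = 8.
Then 2E = 28 + 3·8 = 52, so E = 26, V = 2E/4 = 13, F = 7 + 8 = 15.

26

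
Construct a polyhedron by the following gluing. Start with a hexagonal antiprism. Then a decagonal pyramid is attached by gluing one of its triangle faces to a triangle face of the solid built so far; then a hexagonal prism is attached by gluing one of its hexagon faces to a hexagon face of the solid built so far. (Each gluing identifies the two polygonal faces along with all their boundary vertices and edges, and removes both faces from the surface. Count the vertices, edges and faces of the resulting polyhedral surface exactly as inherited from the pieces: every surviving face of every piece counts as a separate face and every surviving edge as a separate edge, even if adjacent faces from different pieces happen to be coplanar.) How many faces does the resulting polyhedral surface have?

29

A hexagonal antiprism: V=12, E=24, F=14.
Attach a decagonal pyramid (V=11, E=20, F=11) along a 3-gon: merge 3 vertices and 3 edges, delete both glued faces → V=20, E=41, F=23.
Attach a hexagonal prism (V=12, E=18, F=8) along a 6-gon: merge 6 vertices and 6 edges, delete both glued faces → V=26, E=53, F=29.
Check: V − E + F = 26 − 53 + 29 = 2.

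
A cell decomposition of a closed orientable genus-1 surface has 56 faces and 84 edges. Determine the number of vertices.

28

For a closed orientable surface of genus 1, χ = 2 − 2·1 = 0.
V = 0 + E − F = 0 + 84 − 56 = 28.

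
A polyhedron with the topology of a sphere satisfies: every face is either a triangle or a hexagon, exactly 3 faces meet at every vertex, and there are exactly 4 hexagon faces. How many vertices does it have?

Let x be the number of triangles; then F = 4 + x.
Edge–face incidences: 2E = 6·4 + 3·x = 24 + 3x.
Every vertex has degree 3, so 3V = 2E.
Euler: V − E + F = 2 ⇒ (2E)/3 − E + (4 + x) = 2.
Multiply by 6: 2·(2E) − 3·(2E) + 6·(4 + x) = 12, i.e. 24 + 6x − (24 + 3x) = 12.
Collecting terms: 3x = 12, so x = 4.
Then 2E = 24 + 3·4 = 36, so E = 18, V = 2E/3 = 12, F = 4 + 4 = 8.

12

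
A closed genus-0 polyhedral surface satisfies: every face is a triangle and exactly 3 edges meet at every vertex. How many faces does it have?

4

Each face has 3 edges and each edge borders two faces, so 2E = 3F.
Each vertex has degree 3, so 3V = 2E and hence V = 3F/3.
Euler: V − E + F = 2 ⇒ (3F/3) − (3F/2) + F = 2.
Multiply by 6: (6 − 9 + 6)F = 12, i.e. 3F = 12.
So F = 4, E = 3·4/2 = 6, V = 3·4/3 = 4.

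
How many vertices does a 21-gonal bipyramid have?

23

A bipyramid over an n-gon has 2n triangular faces and n + 2 vertices: V = 21 + 2 = 23, E = 3·21 = 63, F = 2·21 = 42.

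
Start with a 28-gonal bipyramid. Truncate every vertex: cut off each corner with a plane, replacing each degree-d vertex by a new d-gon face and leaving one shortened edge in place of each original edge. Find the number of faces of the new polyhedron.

86

The base solid has V = 30, E = 84, F = 56.
Truncation replaces each original edge-end by a new vertex, so V′ = 2E = 168.
Each original edge survives, and each old vertex of degree d contributes d new edges; summing degrees gives Σd = 2E, so E′ = E + 2E = 3E = 252.
Each original face survives and each original vertex becomes one new face: F′ = F + V = 86.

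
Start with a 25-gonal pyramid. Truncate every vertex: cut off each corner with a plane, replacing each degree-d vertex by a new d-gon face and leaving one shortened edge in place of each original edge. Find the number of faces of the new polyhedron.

52

The base solid has V = 26, E = 50, F = 26.
Truncation replaces each original edge-end by a new vertex, so V′ = 2E = 100.
Each original edge survives, and each old vertex of degree d contributes d new edges; summing degrees gives Σd = 2E, so E′ = E + 2E = 3E = 150.
Each original face survives and each original vertex becomes one new face: F′ = F + V = 52.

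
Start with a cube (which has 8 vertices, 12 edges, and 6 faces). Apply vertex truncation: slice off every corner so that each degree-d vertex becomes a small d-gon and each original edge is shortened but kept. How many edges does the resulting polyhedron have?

Truncation replaces each original edge-end by a new vertex, so V′ = 2E = 24.
Each original edge survives, and each old vertex of degree d contributes d new edges; summing degrees gives Σd = 2E, so E′ = E + 2E = 3E = 36.
Each original face survives and each original vertex becomes one new face: F′ = F + V = 14.

36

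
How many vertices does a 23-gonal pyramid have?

24

A pyramid on an n-gon base has one n-gon and n triangles: V = 23 + 1 = 24, E = 2·23 = 46, F = 23 + 1 = 24.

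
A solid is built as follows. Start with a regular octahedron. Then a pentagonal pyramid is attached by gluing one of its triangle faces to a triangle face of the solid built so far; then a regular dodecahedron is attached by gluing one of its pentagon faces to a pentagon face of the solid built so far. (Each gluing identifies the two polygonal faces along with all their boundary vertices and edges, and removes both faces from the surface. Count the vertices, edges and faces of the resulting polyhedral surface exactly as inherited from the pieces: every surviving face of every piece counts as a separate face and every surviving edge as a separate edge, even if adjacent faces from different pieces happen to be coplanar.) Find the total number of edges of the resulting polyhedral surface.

44

A regular octahedron: V=6, E=12, F=8.
Attach a pentagonal pyramid (V=6, E=10, F=6) along a 3-gon: merge 3 vertices and 3 edges, delete both glued faces → V=9, E=19, F=12.
Attach a regular dodecahedron (V=20, E=30, F=12) along a 5-gon: merge 5 vertices and 5 edges, delete both glued faces → V=24, E=44, F=22.
Check: V − E + F = 24 − 44 + 22 = 2.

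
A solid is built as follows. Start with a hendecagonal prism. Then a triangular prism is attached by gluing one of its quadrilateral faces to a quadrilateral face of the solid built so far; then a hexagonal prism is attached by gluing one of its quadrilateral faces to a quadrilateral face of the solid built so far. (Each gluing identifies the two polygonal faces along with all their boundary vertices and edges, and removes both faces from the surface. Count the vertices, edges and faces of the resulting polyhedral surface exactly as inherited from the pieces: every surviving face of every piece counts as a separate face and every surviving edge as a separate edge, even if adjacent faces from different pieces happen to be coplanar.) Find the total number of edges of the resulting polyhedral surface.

A hendecagonal prism: V=22, E=33, F=13.
Attach a triangular prism (V=6, E=9, F=5) along a 4-gon: merge 4 vertices and 4 edges, delete both glued faces → V=24, E=38, F=16.
Attach a hexagonal prism (V=12, E=18, F=8) along a 4-gon: merge 4 vertices and 4 edges, delete both glued faces → V=32, E=52, F=22.
Check: V − E + F = 32 − 52 + 22 = 2.

52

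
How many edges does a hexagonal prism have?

18

A prism on an n-gon has two n-gon bases and n rectangular sides: V = 2·6 = 12, E = 3·6 = 18, F = 6 + 2 = 8.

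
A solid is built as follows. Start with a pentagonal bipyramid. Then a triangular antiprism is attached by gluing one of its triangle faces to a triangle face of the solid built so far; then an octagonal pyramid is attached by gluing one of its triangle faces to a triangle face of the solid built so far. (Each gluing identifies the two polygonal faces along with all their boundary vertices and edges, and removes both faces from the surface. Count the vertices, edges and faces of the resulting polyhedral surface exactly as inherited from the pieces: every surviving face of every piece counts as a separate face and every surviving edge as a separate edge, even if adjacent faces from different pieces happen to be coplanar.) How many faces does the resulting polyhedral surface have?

23

A pentagonal bipyramid: V=7, E=15, F=10.
Attach a triangular antiprism (V=6, E=12, F=8) along a 3-gon: merge 3 vertices and 3 edges, delete both glued faces → V=10, E=24, F=16.
Attach an octagonal pyramid (V=9, E=16, F=9) along a 3-gon: merge 3 vertices and 3 edges, delete both glued faces → V=16, E=37, F=23.
Check: V − E + F = 16 − 37 + 23 = 2.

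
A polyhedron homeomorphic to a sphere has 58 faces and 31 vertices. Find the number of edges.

87

Here V − E + F = 2.
E = V + F − (2) = 31 + 58 − (2) = 87.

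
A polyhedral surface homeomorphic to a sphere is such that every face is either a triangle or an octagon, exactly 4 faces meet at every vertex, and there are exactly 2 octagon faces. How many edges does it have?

Let x be the number of triangles; then F = 2 + x.
Edge–face incidences: 2E = 8·2 + 3·x = 16 + 3x.
Every vertex has degree 4, so 4V = 2E.
Euler: V − E + F = 2 ⇒ (2E)/4 − E + (2 + x) = 2.
Multiply by 8: 2·(2E) − 4·(2E) + 8·(2 + x) = 16, i.e. 16 + 8x − 2·(16 + 3x) = 16.
Collecting terms: 2x − 16 = 16, so 2x = 32, so x = 16.
Then 2E = 16 + 3·16 = 64, so E = 32, V = 2E/4 = 16, F = 2 + 16 = 18.

32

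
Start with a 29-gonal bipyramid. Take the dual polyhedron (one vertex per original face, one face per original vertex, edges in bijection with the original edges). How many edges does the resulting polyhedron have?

The base solid has V = 31, E = 87, F = 58.
The dual swaps V and F and preserves E: V′ = F = 58, E′ = E = 87, F′ = V = 31.

87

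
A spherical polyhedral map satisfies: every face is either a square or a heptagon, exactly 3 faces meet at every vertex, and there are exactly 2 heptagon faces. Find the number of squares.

Let x be the number of squares; then F = 2 + x.
Edge–face incidences: 2E = 7·2 + 4·x = 14 + 4x.
Every vertex has degree 3, so 3V = 2E.
Euler: V − E + F = 2 ⇒ (2E)/3 − E + (2 + x) = 2.
Multiply by 6: 2·(2E) − 3·(2E) + 6·(2 + x) = 12, i.e. 12 + 6x − (14 + 4x) = 12.
Collecting terms: 2x − 2 = 12, so 2x = 14, so x = 7.
Then 2E = 14 + 4·7 = 42, so E = 21, V = 2E/3 = 14, F = 2 + 7 = 9.

7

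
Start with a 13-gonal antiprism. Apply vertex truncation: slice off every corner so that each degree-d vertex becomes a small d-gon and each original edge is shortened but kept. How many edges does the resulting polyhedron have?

156

The base solid has V = 26, E = 52, F = 28.
Truncation replaces each original edge-end by a new vertex, so V′ = 2E = 104.
Each original edge survives, and each old vertex of degree d contributes d new edges; summing degrees gives Σd = 2E, so E′ = E + 2E = 3E = 156.
Each original face survives and each original vertex becomes one new face: F′ = F + V = 54.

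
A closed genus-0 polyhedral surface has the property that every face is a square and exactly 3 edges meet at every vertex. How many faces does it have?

6

Each face has 4 edges and each edge borders two faces, so 2E = 4F.
Each vertex has degree 3, so 3V = 2E and hence V = 4F/3.
Euler: V − E + F = 2 ⇒ (4F/3) − (4F/2) + F = 2.
Multiply by 6: (8 − 12 + 6)F = 12, i.e. 2F = 12.
So F = 6, E = 4·6/2 = 12, V = 4·6/3 = 8.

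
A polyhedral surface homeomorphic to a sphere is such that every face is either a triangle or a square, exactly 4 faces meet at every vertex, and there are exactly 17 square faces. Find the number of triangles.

8

Let x be the number of triangles; then F = 17 + x.
Edge–face incidences: 2E = 4·17 + 3·x = 68 + 3x.
Every vertex has degree 4, so 4V = 2E.
Euler: V − E + F = 2 ⇒ (2E)/4 − E + (17 + x) = 2.
Multiply by 8: 2·(2E) − 4·(2E) + 8·(17 + x) = 16, i.e. 136 + 8x − 2·(68 + 3x) = 16.
Collecting terms: 2x = 16, so x = 8.
Then 2E = 68 + 3·8 = 92, so E = 46, V = 2E/4 = 23, F = 17 + 8 = 25.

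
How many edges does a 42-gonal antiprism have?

168

An antiprism on an n-gon has two n-gon caps and 2n triangles: V = 2·42 = 84, E = 4·42 = 168, F = 2·42 + 2 = 86.
Check: V − E + F = 84 − 168 + 86 = 2.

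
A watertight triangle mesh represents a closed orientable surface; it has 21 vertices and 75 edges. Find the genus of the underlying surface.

Every face is a triangle and each edge borders two faces, so 3F = 2·75, giving F = 50.
χ = V − E + F = 21 − 75 + 50 = -4.
For a closed orientable surface χ = 2 − 2g, so g = (2 − (-4))/2 = 3.

3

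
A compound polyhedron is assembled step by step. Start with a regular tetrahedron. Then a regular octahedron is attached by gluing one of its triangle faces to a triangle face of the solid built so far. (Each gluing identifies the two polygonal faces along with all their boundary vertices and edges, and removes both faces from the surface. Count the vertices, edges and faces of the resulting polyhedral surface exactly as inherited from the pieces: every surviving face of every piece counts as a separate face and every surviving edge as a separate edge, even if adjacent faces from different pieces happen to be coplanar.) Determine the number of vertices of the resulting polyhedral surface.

7

A regular tetrahedron: V=4, E=6, F=4.
Attach a regular octahedron (V=6, E=12, F=8) along a 3-gon: merge 3 vertices and 3 edges, delete both glued faces → V=7, E=15, F=10.
Check: V − E + F = 7 − 15 + 10 = 2.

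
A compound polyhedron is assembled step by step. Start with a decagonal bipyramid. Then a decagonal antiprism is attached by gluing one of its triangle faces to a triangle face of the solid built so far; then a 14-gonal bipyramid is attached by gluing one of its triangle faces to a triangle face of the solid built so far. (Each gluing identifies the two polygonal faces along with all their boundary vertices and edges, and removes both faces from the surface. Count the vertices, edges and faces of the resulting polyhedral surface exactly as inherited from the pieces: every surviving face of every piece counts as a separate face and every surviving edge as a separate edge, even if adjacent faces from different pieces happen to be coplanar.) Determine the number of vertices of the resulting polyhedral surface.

42

A decagonal bipyramid: V=12, E=30, F=20.
Attach a decagonal antiprism (V=20, E=40, F=22) along a 3-gon: merge 3 vertices and 3 edges, delete both glued faces → V=29, E=67, F=40.
Attach a 14-gonal bipyramid (V=16, E=42, F=28) along a 3-gon: merge 3 vertices and 3 edges, delete both glued faces → V=42, E=106, F=66.
Check: V − E + F = 42 − 106 + 66 = 2.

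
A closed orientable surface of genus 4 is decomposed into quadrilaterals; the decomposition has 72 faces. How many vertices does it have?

χ = 2 − 2·4 = -6, and every face is a square so 4F = 2E.
E = 4·72/2 = 144. Then V = -6 + E − F = -6 + 144 − 72 = 66.

66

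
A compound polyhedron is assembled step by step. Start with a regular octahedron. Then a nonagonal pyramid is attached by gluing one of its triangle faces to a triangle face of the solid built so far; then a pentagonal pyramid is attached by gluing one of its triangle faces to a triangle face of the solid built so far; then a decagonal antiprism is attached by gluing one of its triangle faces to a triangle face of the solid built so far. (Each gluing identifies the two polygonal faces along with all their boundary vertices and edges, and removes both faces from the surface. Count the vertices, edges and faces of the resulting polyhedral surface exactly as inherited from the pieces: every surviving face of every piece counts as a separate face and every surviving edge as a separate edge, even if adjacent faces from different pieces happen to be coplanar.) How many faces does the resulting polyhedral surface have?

A regular octahedron: V=6, E=12, F=8.
Attach a nonagonal pyramid (V=10, E=18, F=10) along a 3-gon: merge 3 vertices and 3 edges, delete both glued faces → V=13, E=27, F=16.
Attach a pentagonal pyramid (V=6, E=10, F=6) along a 3-gon: merge 3 vertices and 3 edges, delete both glued faces → V=16, E=34, F=20.
Attach a decagonal antiprism (V=20, E=40, F=22) along a 3-gon: merge 3 vertices and 3 edges, delete both glued faces → V=33, E=71, F=40.
Check: V − E + F = 33 − 71 + 40 = 2.

40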